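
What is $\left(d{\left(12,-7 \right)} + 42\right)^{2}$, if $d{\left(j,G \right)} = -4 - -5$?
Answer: $1849$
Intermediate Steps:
$d{\left(j,G \right)} = 1$ ($d{\left(j,G \right)} = -4 + 5 = 1$)
$\left(d{\left(12,-7 \right)} + 42\right)^{2} = \left(1 + 42\right)^{2} = 43^{2} = 1849$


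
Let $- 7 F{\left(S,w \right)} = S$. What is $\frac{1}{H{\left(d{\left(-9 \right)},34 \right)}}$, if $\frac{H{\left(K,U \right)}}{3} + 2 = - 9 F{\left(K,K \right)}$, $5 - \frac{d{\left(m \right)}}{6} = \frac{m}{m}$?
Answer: $\frac{7}{606} \approx 0.011551$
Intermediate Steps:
$d{\left(m \right)} = 24$ ($d{\left(m \right)} = 30 - 6 \frac{m}{m} = 30 - 6 = 24$)
$F{\left(S,w \right)} = - \frac{S}{7}$
$H{\left(K,U \right)} = -6 + \frac{27 K}{7}$ ($H{\left(K,U \right)} = -6 + 3 \left(- 9 \left(- \frac{K}{7}\right)\right) = -6 + 3 \frac{9 K}{7} = -6 + \frac{27 K}{7}$)
$\frac{1}{H{\left(d{\left(-9 \right)},34 \right)}} = \frac{1}{-6 + \frac{27}{7} \cdot 24} = \frac{1}{-6 + \frac{648}{7}} = \frac{1}{\frac{606}{7}} = \frac{7}{606}$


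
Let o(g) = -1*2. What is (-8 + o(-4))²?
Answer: 100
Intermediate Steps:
o(g) = -2
(-8 + o(-4))² = (-8 - 2)² = (-10)² = 100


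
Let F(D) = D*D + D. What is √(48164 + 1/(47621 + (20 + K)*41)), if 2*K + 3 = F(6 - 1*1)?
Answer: √462463220439822/97989 ≈ 219.46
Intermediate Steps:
F(D) = D + D² (F(D) = D² + D = D + D²)
K = 27/2 (K = -3/2 + ((6 - 1*1)*(1 + (6 - 1*1)))/2 = -3/2 + ((6 - 1)*(1 + (6 - 1)))/2 = -3/2 + (5*(1 + 5))/2 = -3/2 + (5*6)/2 = -3/2 + (½)*30 = -3/2 + 15 = 27/2 ≈ 13.500)
√(48164 + 1/(47621 + (20 + K)*41)) = √(48164 + 1/(47621 + (20 + 27/2)*41)) = √(48164 + 1/(47621 + (67/2)*41)) = √(48164 + 1/(47621 + 2747/2)) = √(48164 + 1/(97989/2)) = √(48164 + 2/97989) = √(4719542198/97989) = √462463220439822/97989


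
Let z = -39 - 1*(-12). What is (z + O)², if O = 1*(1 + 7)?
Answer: 361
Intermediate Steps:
O = 8 (O = 1*8 = 8)
z = -27 (z = -39 + 12 = -27)
(z + O)² = (-27 + 8)² = (-19)² = 361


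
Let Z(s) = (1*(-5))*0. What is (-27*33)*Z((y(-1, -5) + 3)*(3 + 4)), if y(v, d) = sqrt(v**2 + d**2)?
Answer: 0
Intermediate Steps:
y(v, d) = sqrt(d**2 + v**2)
Z(s) = 0 (Z(s) = -5*0 = 0)
(-27*33)*Z((y(-1, -5) + 3)*(3 + 4)) = -27*33*0 = -891*0 = 0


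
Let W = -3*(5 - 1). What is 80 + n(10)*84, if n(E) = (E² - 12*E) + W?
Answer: -2608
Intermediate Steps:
W = -12 (W = -3*4 = -12)
n(E) = -12 + E² - 12*E (n(E) = (E² - 12*E) - 12 = -12 + E² - 12*E)
80 + n(10)*84 = 80 + (-12 + 10² - 12*10)*84 = 80 + (-12 + 100 - 120)*84 = 80 - 32*84 = 80 - 2688 = -2608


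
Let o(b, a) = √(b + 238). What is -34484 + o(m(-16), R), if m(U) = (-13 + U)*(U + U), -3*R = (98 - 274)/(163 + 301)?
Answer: -34484 + √1166 ≈ -34450.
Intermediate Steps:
R = 11/87 (R = -(98 - 274)/(3*(163 + 301)) = -(-176)/(3*464) = -⅓*(-11/29) = 11/87 ≈ 0.12644)
m(U) = 2*U*(-13 + U) (m(U) = (-13 + U)*(2*U) = 2*U*(-13 + U))
o(b, a) = √(238 + b)
-34484 + o(m(-16), R) = -34484 + √(238 + 2*(-16)*(-13 - 16)) = -34484 + √(238 + 2*(-16)*(-29)) = -34484 + √(238 + 928) = -34484 + √1166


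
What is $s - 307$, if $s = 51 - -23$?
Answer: $-233$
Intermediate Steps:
$s = 74$ ($s = 51 + 23 = 74$)
$s - 307 = 74 - 307 = -233$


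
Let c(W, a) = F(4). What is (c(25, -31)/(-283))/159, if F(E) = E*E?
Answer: -16/44997 ≈ -0.00035558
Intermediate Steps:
F(E) = E²
c(W, a) = 16 (c(W, a) = 4² = 16)
(c(25, -31)/(-283))/159 = (16/(-283))/159 = (16*(-1/283))*(1/159) = -16/283*1/159 = -16/44997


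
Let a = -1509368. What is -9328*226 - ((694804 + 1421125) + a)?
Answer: -2714689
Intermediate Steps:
-9328*226 - ((694804 + 1421125) + a) = -9328*226 - ((694804 + 1421125) - 1509368) = -2108128 - (2115929 - 1509368) = -2108128 - 1*606561 = -2108128 - 606561 = -2714689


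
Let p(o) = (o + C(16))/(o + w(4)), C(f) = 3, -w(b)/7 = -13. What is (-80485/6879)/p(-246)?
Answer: -12475175/1671597 ≈ -7.4630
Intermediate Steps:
w(b) = 91 (w(b) = -7*(-13) = 91)
p(o) = (3 + o)/(91 + o) (p(o) = (o + 3)/(o + 91) = (3 + o)/(91 + o))
(-80485/6879)/p(-246) = (-80485/6879)/(((3 - 246)/(91 - 246))) = (-80485*1/6879)/((-243/(-155))) = -80485/(6879*((-1/155*(-243)))) = -80485/(6879*243/155) = -80485/6879*155/243 = -12475175/1671597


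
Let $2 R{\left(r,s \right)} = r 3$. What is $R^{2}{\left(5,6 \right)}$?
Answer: $\frac{225}{4} \approx 56.25$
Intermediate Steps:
$R{\left(r,s \right)} = \frac{3 r}{2}$ ($R{\left(r,s \right)} = \frac{r 3}{2} = \frac{3 r}{2}$)
$R^{2}{\left(5,6 \right)} = \left(\frac{3}{2} \cdot 5\right)^{2} = \left(\frac{15}{2}\right)^{2} = \frac{225}{4}$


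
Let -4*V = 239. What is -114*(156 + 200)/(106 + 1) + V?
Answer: -187909/428 ≈ -439.04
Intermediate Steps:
V = -239/4 (V = -1/4*239 = -239/4 ≈ -59.750)
-114*(156 + 200)/(106 + 1) + V = -114*(156 + 200)/(106 + 1) - 239/4 = -40584/107 - 239/4 = -187909/428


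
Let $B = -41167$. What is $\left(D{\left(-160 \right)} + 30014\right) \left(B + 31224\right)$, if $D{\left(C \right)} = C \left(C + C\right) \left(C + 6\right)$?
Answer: $78100137198$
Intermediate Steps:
$D{\left(C \right)} = 2 C^{2} \left(6 + C\right)$ ($D{\left(C \right)} = C 2 C \left(6 + C\right) = 2 C^{2} \left(6 + C\right)$)
$\left(D{\left(-160 \right)} + 30014\right) \left(B + 31224\right) = \left(2 \left(-160\right)^{2} \left(6 - 160\right) + 30014\right) \left(-41167 + 31224\right) = \left(2 \cdot 25600 \left(-154\right) + 30014\right) \left(-9943\right) = \left(-7884800 + 30014\right) \left(-9943\right) = \left(-7854786\right) \left(-9943\right) = 78100137198$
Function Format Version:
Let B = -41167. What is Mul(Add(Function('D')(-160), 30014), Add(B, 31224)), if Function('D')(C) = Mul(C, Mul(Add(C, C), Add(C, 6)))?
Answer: 78100137198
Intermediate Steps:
Function('D')(C) = Mul(2, Pow(C, 2), Add(6, C)) (Function('D')(C) = Mul(C, Mul(Mul(2, C), Add(6, C))) = Mul(C, Mul(2, C, Add(6, C))) = Mul(2, Pow(C, 2), Add(6, C)))
Mul(Add(Function('D')(-160), 30014), Add(B, 31224)) = Mul(Add(Mul(2, Pow(-160, 2), Add(6, -160)), 30014), Add(-41167, 31224)) = Mul(Add(Mul(2, 25600, -154), 30014), -9943) = Mul(Add(-7884800, 30014), -9943) = Mul(-7854786, -9943) = 78100137198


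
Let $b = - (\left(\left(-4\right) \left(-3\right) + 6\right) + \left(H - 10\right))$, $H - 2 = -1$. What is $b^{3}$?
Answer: $-729$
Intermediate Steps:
$H = 1$ ($H = 2 - 1 = 1$)
$b = -9$ ($b = - (\left(\left(-4\right) \left(-3\right) + 6\right) + \left(1 - 10\right)) = - (\left(12 + 6\right) + \left(1 - 10\right)) = - (18 - 9) = \left(-1\right) 9 = -9$)
$b^{3} = \left(-9\right)^{3} = -729$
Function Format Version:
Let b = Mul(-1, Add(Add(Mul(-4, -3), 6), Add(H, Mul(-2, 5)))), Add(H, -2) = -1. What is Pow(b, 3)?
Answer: -729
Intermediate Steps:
H = 1 (H = Add(2, -1) = 1)
b = -9 (b = Mul(-1, Add(Add(Mul(-4, -3), 6), Add(1, Mul(-2, 5)))) = Mul(-1, Add(Add(12, 6), Add(1, -10))) = Mul(-1, Add(18, -9)) = Mul(-1, 9) = -9)
Pow(b, 3) = Pow(-9, 3) = -729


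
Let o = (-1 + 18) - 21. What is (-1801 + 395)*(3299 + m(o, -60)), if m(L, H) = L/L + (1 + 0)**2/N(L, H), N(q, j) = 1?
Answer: -4641206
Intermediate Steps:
o = -4 (o = 17 - 21 = -4)
m(L, H) = 2 (m(L, H) = L/L + (1 + 0)**2/1 = 1 + 1**2*1 = 1 + 1*1 = 1 + 1 = 2)
(-1801 + 395)*(3299 + m(o, -60)) = (-1801 + 395)*(3299 + 2) = -1406*3301 = -4641206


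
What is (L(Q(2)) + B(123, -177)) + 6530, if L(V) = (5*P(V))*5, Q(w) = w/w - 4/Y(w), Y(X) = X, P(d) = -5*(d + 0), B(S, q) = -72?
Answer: 6583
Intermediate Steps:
P(d) = -5*d
Q(w) = 1 - 4/w (Q(w) = w/w - 4/w = 1 - 4/w)
L(V) = -125*V (L(V) = (5*(-5*V))*5 = -25*V*5 = -125*V)
(L(Q(2)) + B(123, -177)) + 6530 = (-125*(-4 + 2)/2 - 72) + 6530 = (-125*(-2)/2 - 72) + 6530 = (-125*(-1) - 72) + 6530 = (125 - 72) + 6530 = 53 + 6530 = 6583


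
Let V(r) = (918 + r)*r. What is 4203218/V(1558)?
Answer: 110611/101516 ≈ 1.0896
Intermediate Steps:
V(r) = r*(918 + r)
4203218/V(1558) = 4203218/((1558*(918 + 1558))) = 4203218/((1558*2476)) = 4203218/3857608 = 4203218*(1/3857608) = 110611/101516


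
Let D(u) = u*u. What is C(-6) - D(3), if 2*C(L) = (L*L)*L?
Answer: -117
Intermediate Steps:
D(u) = u²
C(L) = L³/2 (C(L) = ((L*L)*L)/2 = (L²*L)/2 = L³/2)
C(-6) - D(3) = (½)*(-6)³ - 1*3² = (½)*(-216) - 1*9 = -108 - 9 = -117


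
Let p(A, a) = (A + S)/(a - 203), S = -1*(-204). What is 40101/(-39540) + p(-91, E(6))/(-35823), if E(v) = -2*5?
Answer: -101992717393/100567340820 ≈ -1.0142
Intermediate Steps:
S = 204
E(v) = -10
p(A, a) = (204 + A)/(-203 + a) (p(A, a) = (A + 204)/(a - 203) = (204 + A)/(-203 + a))
40101/(-39540) + p(-91, E(6))/(-35823) = 40101/(-39540) + ((204 - 91)/(-203 - 10))/(-35823) = 40101*(-1/39540) + (113/(-213))*(-1/35823) = -13367/13180 - 1/213*113*(-1/35823) = -13367/13180 - 113/213*(-1/35823) = -13367/13180 + 113/7630299 = -101992717393/100567340820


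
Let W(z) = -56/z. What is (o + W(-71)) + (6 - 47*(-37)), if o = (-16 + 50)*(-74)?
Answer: -54685/71 ≈ -770.21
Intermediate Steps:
o = -2516 (o = 34*(-74) = -2516)
(o + W(-71)) + (6 - 47*(-37)) = (-2516 - 56/(-71)) + (6 - 47*(-37)) = (-2516 - 56*(-1/71)) + (6 + 1739) = (-2516 + 56/71) + 1745 = -178580/71 + 1745 = -54685/71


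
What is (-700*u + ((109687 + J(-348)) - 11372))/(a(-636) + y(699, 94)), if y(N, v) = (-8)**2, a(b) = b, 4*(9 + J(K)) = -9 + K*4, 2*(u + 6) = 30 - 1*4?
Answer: -372223/2288 ≈ -162.68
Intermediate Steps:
u = 7 (u = -6 + (30 - 1*4)/2 = -6 + (30 - 4)/2 = -6 + (1/2)*26 = -6 + 13 = 7)
J(K) = -45/4 + K (J(K) = -9 + (-9 + K*4)/4 = -9 + (-9 + 4*K)/4 = -9 + (-9/4 + K) = -45/4 + K)
y(N, v) = 64
(-700*u + ((109687 + J(-348)) - 11372))/(a(-636) + y(699, 94)) = (-700*7 + ((109687 + (-45/4 - 348)) - 11372))/(-636 + 64) = (-4900 + ((109687 - 1437/4) - 11372))/(-572) = (-4900 + (437311/4 - 11372))*(-1/572) = (-4900 + 391823/4)*(-1/572) = (372223/4)*(-1/572) = -372223/2288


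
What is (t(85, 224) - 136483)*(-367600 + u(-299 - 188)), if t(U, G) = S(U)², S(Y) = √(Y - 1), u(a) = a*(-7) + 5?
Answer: 49674606214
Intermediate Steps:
u(a) = 5 - 7*a (u(a) = -7*a + 5 = 5 - 7*a)
S(Y) = √(-1 + Y)
t(U, G) = -1 + U (t(U, G) = (√(-1 + U))² = -1 + U)
(t(85, 224) - 136483)*(-367600 + u(-299 - 188)) = ((-1 + 85) - 136483)*(-367600 + (5 - 7*(-299 - 188))) = (84 - 136483)*(-367600 + (5 - 7*(-487))) = -136399*(-367600 + (5 + 3409)) = -136399*(-367600 + 3414) = -136399*(-364186) = 49674606214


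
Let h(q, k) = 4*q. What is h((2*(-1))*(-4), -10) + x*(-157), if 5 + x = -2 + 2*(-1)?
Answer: 1445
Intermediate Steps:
x = -9 (x = -5 + (-2 + 2*(-1)) = -5 + (-2 - 2) = -5 - 4 = -9)
h((2*(-1))*(-4), -10) + x*(-157) = 4*((2*(-1))*(-4)) - 9*(-157) = 4*(-2*(-4)) + 1413 = 4*8 + 1413 = 32 + 1413 = 1445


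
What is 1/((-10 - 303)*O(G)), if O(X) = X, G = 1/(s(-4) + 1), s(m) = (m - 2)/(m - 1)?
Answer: -11/1565 ≈ -0.0070288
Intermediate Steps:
s(m) = (-2 + m)/(-1 + m)
G = 5/11 (G = 1/((-2 - 4)/(-1 - 4) + 1) = 1/(-6/(-5) + 1) = 1/(-⅕*(-6) + 1) = 1/(6/5 + 1) = 1/(11/5) = 5/11 ≈ 0.45455)
1/((-10 - 303)*O(G)) = 1/((-10 - 303)*(5/11)) = 1/(-313*5/11) = 1/(-1565/11) = -11/1565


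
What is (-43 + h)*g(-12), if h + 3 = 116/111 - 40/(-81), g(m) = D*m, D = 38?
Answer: 20254000/999 ≈ 20274.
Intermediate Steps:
g(m) = 38*m
h = -4379/2997 (h = -3 + (116/111 - 40/(-81)) = -3 + (116*(1/111) - 40*(-1/81)) = -3 + (116/111 + 40/81) = -3 + 4612/2997 = -4379/2997 ≈ -1.4611)
(-43 + h)*g(-12) = (-43 - 4379/2997)*(38*(-12)) = -133250/2997*(-456) = 20254000/999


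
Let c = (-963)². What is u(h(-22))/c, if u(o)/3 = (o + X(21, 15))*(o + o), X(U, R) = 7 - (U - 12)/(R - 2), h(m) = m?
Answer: 2992/1339533 ≈ 0.0022336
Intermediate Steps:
X(U, R) = 7 - (-12 + U)/(-2 + R)
c = 927369
u(o) = 6*o*(82/13 + o) (u(o) = 3*((o + (-2 - 1*21 + 7*15)/(-2 + 15))*(o + o)) = 3*((o + (-2 - 21 + 105)/13)*(2*o)) = 3*((o + (1/13)*82)*(2*o)) = 3*((o + 82/13)*(2*o)) = 3*((82/13 + o)*(2*o)) = 3*(2*o*(82/13 + o)) = 6*o*(82/13 + o))
u(h(-22))/c = ((6/13)*(-22)*(82 + 13*(-22)))/927369 = ((6/13)*(-22)*(82 - 286))*(1/927369) = ((6/13)*(-22)*(-204))*(1/927369) = (26928/13)*(1/927369) = 2992/1339533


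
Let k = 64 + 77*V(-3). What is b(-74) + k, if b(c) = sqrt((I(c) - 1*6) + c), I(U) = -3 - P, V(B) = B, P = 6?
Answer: -167 + I*sqrt(89) ≈ -167.0 + 9.434*I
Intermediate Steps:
I(U) = -9 (I(U) = -3 - 1*6 = -3 - 6 = -9)
k = -167 (k = 64 + 77*(-3) = 64 - 231 = -167)
b(c) = sqrt(-15 + c) (b(c) = sqrt((-9 - 1*6) + c) = sqrt((-9 - 6) + c) = sqrt(-15 + c))
b(-74) + k = sqrt(-15 - 74) - 167 = sqrt(-89) - 167 = I*sqrt(89) - 167 = -167 + I*sqrt(89)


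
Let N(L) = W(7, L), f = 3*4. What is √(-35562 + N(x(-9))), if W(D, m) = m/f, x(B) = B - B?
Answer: I*√35562 ≈ 188.58*I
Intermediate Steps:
f = 12
x(B) = 0
W(D, m) = m/12
N(L) = L/12
√(-35562 + N(x(-9))) = √(-35562 + (1/12)*0) = √(-35562 + 0) = √(-35562) = I*√35562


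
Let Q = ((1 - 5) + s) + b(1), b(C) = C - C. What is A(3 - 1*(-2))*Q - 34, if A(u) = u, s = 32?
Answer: 106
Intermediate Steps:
b(C) = 0
Q = 28 (Q = ((1 - 5) + 32) + 0 = (-4 + 32) + 0 = 28 + 0 = 28)
A(3 - 1*(-2))*Q - 34 = (3 - 1*(-2))*28 - 34 = (3 + 2)*28 - 34 = 5*28 - 34 = 140 - 34 = 106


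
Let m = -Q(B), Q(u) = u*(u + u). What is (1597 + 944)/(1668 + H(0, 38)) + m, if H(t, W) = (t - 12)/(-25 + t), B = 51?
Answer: -6573403/1264 ≈ -5200.5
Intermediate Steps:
Q(u) = 2*u**2 (Q(u) = u*(2*u) = 2*u**2)
H(t, W) = (-12 + t)/(-25 + t)
m = -5202 (m = -2*51**2 = -2*2601 = -1*5202 = -5202)
(1597 + 944)/(1668 + H(0, 38)) + m = (1597 + 944)/(1668 + (-12 + 0)/(-25 + 0)) - 5202 = 2541/(1668 - 12/(-25)) - 5202 = 2541/(1668 - 1/25*(-12)) - 5202 = 2541/(1668 + 12/25) - 5202 = 2541/(41712/25) - 5202 = 2541*(25/41712) - 5202 = 1925/1264 - 5202 = -6573403/1264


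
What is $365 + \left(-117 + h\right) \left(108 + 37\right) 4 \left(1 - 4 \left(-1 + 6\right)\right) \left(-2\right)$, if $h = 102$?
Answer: $-330235$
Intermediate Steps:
$365 + \left(-117 + h\right) \left(108 + 37\right) 4 \left(1 - 4 \left(-1 + 6\right)\right) \left(-2\right) = 365 + \left(-117 + 102\right) \left(108 + 37\right) 4 \left(1 - 4 \left(-1 + 6\right)\right) \left(-2\right) = 365 + \left(-15\right) 145 \cdot 4 \left(1 - 20\right) \left(-2\right) = 365 - 2175 \cdot 4 \left(1 - 20\right) \left(-2\right) = 365 - 2175 \cdot 4 \left(-19\right) \left(-2\right) = 365 - 2175 \left(\left(-76\right) \left(-2\right)\right) = 365 - 330600 = -330235$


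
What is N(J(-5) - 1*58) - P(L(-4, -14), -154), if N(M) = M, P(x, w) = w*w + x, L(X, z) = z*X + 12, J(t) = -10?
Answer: -23852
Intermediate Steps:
L(X, z) = 12 + X*z (L(X, z) = X*z + 12 = 12 + X*z)
P(x, w) = x + w² (P(x, w) = w² + x = x + w²)
N(J(-5) - 1*58) - P(L(-4, -14), -154) = (-10 - 1*58) - ((12 - 4*(-14)) + (-154)²) = (-10 - 58) - ((12 + 56) + 23716) = -68 - (68 + 23716) = -68 - 1*23784 = -68 - 23784 = -23852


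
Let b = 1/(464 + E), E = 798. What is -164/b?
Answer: -206968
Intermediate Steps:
b = 1/1262 (b = 1/(464 + 798) = 1/1262 ≈ 0.00079239)
-164/b = -164/1/1262 = -164*1262 = -206968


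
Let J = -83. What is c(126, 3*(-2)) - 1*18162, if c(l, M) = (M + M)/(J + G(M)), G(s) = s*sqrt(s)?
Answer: 6*(-18162*sqrt(6) + 251239*I)/(-83*I + 6*sqrt(6)) ≈ -18162.0 - 0.024821*I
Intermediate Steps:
G(s) = s**(3/2)
c(l, M) = 2*M/(-83 + M**(3/2)) (c(l, M) = (M + M)/(-83 + M**(3/2)) = (2*M)/(-83 + M**(3/2)) = 2*M/(-83 + M**(3/2)))
c(126, 3*(-2)) - 1*18162 = 2*(3*(-2))/(-83 + (3*(-2))**(3/2)) - 1*18162 = 2*(-6)/(-83 + (-6)**(3/2)) - 18162 = 2*(-6)/(-83 - 6*I*sqrt(6)) - 18162 = -12/(-83 - 6*I*sqrt(6)) - 18162 = -18162 - 12/(-83 - 6*I*sqrt(6))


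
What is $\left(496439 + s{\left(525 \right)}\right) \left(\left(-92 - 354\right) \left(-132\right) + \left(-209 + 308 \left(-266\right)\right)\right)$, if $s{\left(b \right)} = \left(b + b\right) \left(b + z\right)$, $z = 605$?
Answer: $-39153575835$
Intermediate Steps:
$s{\left(b \right)} = 2 b \left(605 + b\right)$ ($s{\left(b \right)} = \left(b + b\right) \left(b + 605\right) = 2 b \left(605 + b\right)$)
$\left(496439 + s{\left(525 \right)}\right) \left(\left(-92 - 354\right) \left(-132\right) + \left(-209 + 308 \left(-266\right)\right)\right) = \left(496439 + 2 \cdot 525 \left(605 + 525\right)\right) \left(\left(-92 - 354\right) \left(-132\right) + \left(-209 + 308 \left(-266\right)\right)\right) = \left(496439 + 2 \cdot 525 \cdot 1130\right) \left(\left(-446\right) \left(-132\right) - 82137\right) = \left(496439 + 1186500\right) \left(58872 - 82137\right) = 1682939 \left(-23265\right) = -39153575835$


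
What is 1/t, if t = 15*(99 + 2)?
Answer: 1/1515 ≈ 0.00066007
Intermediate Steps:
t = 1515 (t = 15*101 = 1515)
1/t = 1/1515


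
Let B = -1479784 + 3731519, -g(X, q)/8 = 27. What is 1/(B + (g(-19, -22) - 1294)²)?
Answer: 1/4531835 ≈ 2.2066e-7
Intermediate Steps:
g(X, q) = -216 (g(X, q) = -8*27 = -216)
B = 2251735
1/(B + (g(-19, -22) - 1294)²) = 1/(2251735 + (-216 - 1294)²) = 1/(2251735 + (-1510)²) = 1/(2251735 + 2280100) = 1/4531835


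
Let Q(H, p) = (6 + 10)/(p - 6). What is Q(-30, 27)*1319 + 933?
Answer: 40697/21 ≈ 1938.0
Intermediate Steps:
Q(H, p) = 16/(-6 + p)
Q(-30, 27)*1319 + 933 = (16/(-6 + 27))*1319 + 933 = (16/21)*1319 + 933 = 21104/21 + 933 = 40697/21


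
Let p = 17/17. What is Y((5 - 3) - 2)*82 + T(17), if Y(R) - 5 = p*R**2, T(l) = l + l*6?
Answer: 529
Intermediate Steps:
p = 1 (p = 17*(1/17) = 1)
T(l) = 7*l (T(l) = l + 6*l = 7*l)
Y(R) = 5 + R**2 (Y(R) = 5 + 1*R**2 = 5 + R**2)
Y((5 - 3) - 2)*82 + T(17) = (5 + ((5 - 3) - 2)**2)*82 + 7*17 = (5 + (2 - 2)**2)*82 + 119 = (5 + 0**2)*82 + 119 = (5 + 0)*82 + 119 = 5*82 + 119 = 410 + 119 = 529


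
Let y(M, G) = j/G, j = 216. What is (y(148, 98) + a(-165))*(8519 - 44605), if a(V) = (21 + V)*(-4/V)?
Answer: 125146248/2695 ≈ 46436.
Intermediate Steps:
y(M, G) = 216/G
a(V) = -4*(21 + V)/V
(y(148, 98) + a(-165))*(8519 - 44605) = (216/98 + (-4 - 84/(-165)))*(8519 - 44605) = (216*(1/98) + (-4 - 84*(-1/165)))*(-36086) = (108/49 + (-4 + 28/55))*(-36086) = (108/49 - 192/55)*(-36086) = -3468/2695*(-36086) = 125146248/2695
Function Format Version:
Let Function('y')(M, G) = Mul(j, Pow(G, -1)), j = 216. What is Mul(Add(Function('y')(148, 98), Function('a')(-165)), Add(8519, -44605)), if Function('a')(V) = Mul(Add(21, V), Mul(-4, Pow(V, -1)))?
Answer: Rational(125146248, 2695) ≈ 46436.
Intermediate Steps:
Function('y')(M, G) = Mul(216, Pow(G, -1))
Function('a')(V) = Mul(-4, Pow(V, -1), Add(21, V))
Mul(Add(Function('y')(148, 98), Function('a')(-165)), Add(8519, -44605)) = Mul(Add(Mul(216, Pow(98, -1)), Add(-4, Mul(-84, Pow(-165, -1)))), Add(8519, -44605)) = Mul(Add(Mul(216, Rational(1, 98)), Add(-4, Mul(-84, Rational(-1, 165)))), -36086) = Mul(Add(Rational(108, 49), Add(-4, Rational(28, 55))), -36086) = Mul(Add(Rational(108, 49), Rational(-192, 55)), -36086) = Mul(Rational(-3468, 2695), -36086) = Rational(125146248, 2695)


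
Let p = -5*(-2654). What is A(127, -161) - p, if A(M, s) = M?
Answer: -13143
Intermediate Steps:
p = 13270
A(127, -161) - p = 127 - 1*13270 = 127 - 13270 = -13143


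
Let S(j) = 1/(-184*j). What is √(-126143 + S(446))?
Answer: I*√53094377855737/20516 ≈ 355.17*I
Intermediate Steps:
S(j) = -1/(184*j)
√(-126143 + S(446)) = √(-126143 - 1/184/446) = √(-126143 - 1/184*1/446) = √(-126143 - 1/82064) = √(-10351799153/82064) = I*√53094377855737/20516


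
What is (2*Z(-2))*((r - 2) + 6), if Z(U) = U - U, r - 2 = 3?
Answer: 0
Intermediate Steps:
r = 5 (r = 2 + 3 = 5)
Z(U) = 0
(2*Z(-2))*((r - 2) + 6) = (2*0)*((5 - 2) + 6) = 0*(3 + 6) = 0*9 = 0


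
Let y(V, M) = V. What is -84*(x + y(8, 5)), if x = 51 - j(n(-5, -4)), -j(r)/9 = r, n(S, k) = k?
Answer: -1932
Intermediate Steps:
j(r) = -9*r
x = 15 (x = 51 - (-9)*(-4) = 51 - 1*36 = 51 - 36 = 15)
-84*(x + y(8, 5)) = -84*(15 + 8) = -84*23 = -1932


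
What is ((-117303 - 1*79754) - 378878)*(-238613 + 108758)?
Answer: 74788039425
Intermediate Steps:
((-117303 - 1*79754) - 378878)*(-238613 + 108758) = ((-117303 - 79754) - 378878)*(-129855) = (-197057 - 378878)*(-129855) = -575935*(-129855) = 74788039425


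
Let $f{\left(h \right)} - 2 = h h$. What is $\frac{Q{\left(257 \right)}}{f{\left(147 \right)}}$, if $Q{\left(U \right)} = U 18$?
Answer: $\frac{4626}{21611} \approx 0.21406$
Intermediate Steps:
$f{\left(h \right)} = 2 + h^{2}$ ($f{\left(h \right)} = 2 + h h = 2 + h^{2}$)
$Q{\left(U \right)} = 18 U$
$\frac{Q{\left(257 \right)}}{f{\left(147 \right)}} = \frac{18 \cdot 257}{2 + 147^{2}} = \frac{4626}{2 + 21609} = \frac{4626}{21611}$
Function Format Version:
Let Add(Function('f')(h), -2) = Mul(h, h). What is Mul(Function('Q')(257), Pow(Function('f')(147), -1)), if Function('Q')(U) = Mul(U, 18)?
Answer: Rational(4626, 21611) ≈ 0.21406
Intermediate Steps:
Function('f')(h) = Add(2, Pow(h, 2)) (Function('f')(h) = Add(2, Mul(h, h)) = Add(2, Pow(h, 2)))
Function('Q')(U) = Mul(18, U)
Mul(Function('Q')(257), Pow(Function('f')(147), -1)) = Mul(Mul(18, 257), Pow(Add(2, Pow(147, 2)), -1)) = Mul(4626, Pow(Add(2, 21609), -1)) = Mul(4626, Pow(21611, -1)) = Mul(4626, Rational(1, 21611)) = Rational(4626, 21611)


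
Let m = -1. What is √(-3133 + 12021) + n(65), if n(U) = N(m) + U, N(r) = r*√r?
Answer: 65 - I + 2*√2222 ≈ 159.28 - 1.0*I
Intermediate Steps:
N(r) = r^(3/2)
n(U) = U - I (n(U) = (-1)^(3/2) + U = -I + U = U - I)
√(-3133 + 12021) + n(65) = √(-3133 + 12021) + (65 - I) = √8888 + (65 - I) = 2*√2222 + (65 - I) = 65 - I + 2*√2222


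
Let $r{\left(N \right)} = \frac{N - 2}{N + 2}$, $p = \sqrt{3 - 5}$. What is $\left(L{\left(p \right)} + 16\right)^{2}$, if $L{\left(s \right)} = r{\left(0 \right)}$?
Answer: $225$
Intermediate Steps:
$p = i \sqrt{2}$ ($p = \sqrt{-2} = i \sqrt{2} \approx 1.4142 i$)
$r{\left(N \right)} = \frac{-2 + N}{2 + N}$
$L{\left(s \right)} = -1$ ($L{\left(s \right)} = \frac{-2 + 0}{2 + 0} = \frac{1}{2} \left(-2\right) = -1$)
$\left(L{\left(p \right)} + 16\right)^{2} = \left(-1 + 16\right)^{2} = 15^{2} = 225$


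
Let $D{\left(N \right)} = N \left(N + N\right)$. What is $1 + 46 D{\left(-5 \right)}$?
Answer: $2301$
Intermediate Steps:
$D{\left(N \right)} = 2 N^{2}$ ($D{\left(N \right)} = N 2 N = 2 N^{2}$)
$1 + 46 D{\left(-5 \right)} = 1 + 46 \cdot 2 \left(-5\right)^{2} = 1 + 46 \cdot 2 \cdot 25 = 1 + 46 \cdot 50 = 1 + 2300 = 2301$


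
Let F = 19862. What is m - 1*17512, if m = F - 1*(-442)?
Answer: 2792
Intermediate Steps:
m = 20304 (m = 19862 - 1*(-442) = 19862 + 442 = 20304)
m - 1*17512 = 20304 - 1*17512 = 20304 - 17512 = 2792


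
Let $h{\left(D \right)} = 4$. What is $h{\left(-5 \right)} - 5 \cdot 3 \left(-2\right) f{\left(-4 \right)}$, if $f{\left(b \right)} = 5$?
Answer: $154$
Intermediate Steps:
$h{\left(-5 \right)} - 5 \cdot 3 \left(-2\right) f{\left(-4 \right)} = 4 - 5 \cdot 3 \left(-2\right) 5 = 4 - 5 \left(\left(-6\right) 5\right) = 4 - -150 = 4 + 150 = 154$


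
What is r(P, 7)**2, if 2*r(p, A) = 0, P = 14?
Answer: 0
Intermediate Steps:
r(p, A) = 0 (r(p, A) = (1/2)*0 = 0)
r(P, 7)**2 = 0**2 = 0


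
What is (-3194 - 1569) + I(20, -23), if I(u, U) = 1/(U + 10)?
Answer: -61920/13 ≈ -4763.1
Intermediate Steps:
I(u, U) = 1/(10 + U)
(-3194 - 1569) + I(20, -23) = (-3194 - 1569) + 1/(10 - 23) = -4763 + 1/(-13) = -4763 - 1/13 = -61920/13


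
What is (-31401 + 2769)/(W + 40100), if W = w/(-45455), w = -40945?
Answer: -260293512/364557289 ≈ -0.71400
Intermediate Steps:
W = 8189/9091 (W = -40945/(-45455) = -40945*(-1/45455) = 8189/9091 ≈ 0.90078)
(-31401 + 2769)/(W + 40100) = (-31401 + 2769)/(8189/9091 + 40100) = -28632/364557289/9091 = -28632*9091/364557289 = -260293512/364557289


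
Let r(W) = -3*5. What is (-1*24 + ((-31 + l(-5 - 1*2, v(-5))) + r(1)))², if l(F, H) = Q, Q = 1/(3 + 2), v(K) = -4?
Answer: 121801/25 ≈ 4872.0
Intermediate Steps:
Q = ⅕ (Q = 1/5 = ⅕ ≈ 0.20000)
r(W) = -15
l(F, H) = ⅕
(-1*24 + ((-31 + l(-5 - 1*2, v(-5))) + r(1)))² = (-1*24 + ((-31 + ⅕) - 15))² = (-24 + (-154/5 - 15))² = (-24 - 229/5)² = (-349/5)² = 121801/25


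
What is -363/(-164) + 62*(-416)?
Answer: -4229525/164 ≈ -25790.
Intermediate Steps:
-363/(-164) + 62*(-416) = -363*(-1/164) - 25792 = 363/164 - 25792 = -4229525/164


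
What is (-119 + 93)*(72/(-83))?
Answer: 1872/83 ≈ 22.554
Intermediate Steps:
(-119 + 93)*(72/(-83)) = -1872*(-1)/83 = -26*(-72/83) = 1872/83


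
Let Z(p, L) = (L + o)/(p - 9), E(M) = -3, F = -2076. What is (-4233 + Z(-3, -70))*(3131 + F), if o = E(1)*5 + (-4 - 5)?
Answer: -26745305/6 ≈ -4.4576e+6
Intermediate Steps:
o = -24 (o = -3*5 + (-4 - 5) = -15 - 9 = -24)
Z(p, L) = (-24 + L)/(-9 + p) (Z(p, L) = (L - 24)/(p - 9) = (-24 + L)/(-9 + p))
(-4233 + Z(-3, -70))*(3131 + F) = (-4233 + (-24 - 70)/(-9 - 3))*(3131 - 2076) = (-4233 - 94/(-12))*1055 = (-4233 - 1/12*(-94))*1055 = (-4233 + 47/6)*1055 = -25351/6*1055 = -26745305/6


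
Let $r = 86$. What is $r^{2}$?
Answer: $7396$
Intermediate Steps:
$r^{2} = 86^{2} = 7396$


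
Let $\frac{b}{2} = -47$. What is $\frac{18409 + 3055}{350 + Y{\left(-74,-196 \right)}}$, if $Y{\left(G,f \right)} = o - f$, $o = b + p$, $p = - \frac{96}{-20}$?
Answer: $\frac{26830}{571} \approx 46.988$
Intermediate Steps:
$b = -94$ ($b = 2 \left(-47\right) = -94$)
$p = \frac{24}{5}$ ($p = \left(-96\right) \left(- \frac{1}{20}\right) = \frac{24}{5} \approx 4.8$)
$o = - \frac{446}{5}$ ($o = -94 + \frac{24}{5} = - \frac{446}{5} \approx -89.2$)
$Y{\left(G,f \right)} = - \frac{446}{5} - f$
$\frac{18409 + 3055}{350 + Y{\left(-74,-196 \right)}} = \frac{18409 + 3055}{350 - - \frac{534}{5}} = \frac{21464}{350 + \left(- \frac{446}{5} + 196\right)} = \frac{21464}{350 + \frac{534}{5}} = \frac{21464}{\frac{2284}{5}} = 21464 \cdot \frac{5}{2284} = \frac{26830}{571}$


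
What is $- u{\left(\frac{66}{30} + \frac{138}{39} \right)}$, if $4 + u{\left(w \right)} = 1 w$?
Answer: $- \frac{113}{65} \approx -1.7385$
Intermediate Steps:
$u{\left(w \right)} = -4 + w$ ($u{\left(w \right)} = -4 + 1 w = -4 + w$)
$- u{\left(\frac{66}{30} + \frac{138}{39} \right)} = - (-4 + \left(\frac{66}{30} + \frac{138}{39}\right)) = - (-4 + \left(66 \cdot \frac{1}{30} + 138 \cdot \frac{1}{39}\right)) = - (-4 + \left(\frac{11}{5} + \frac{46}{13}\right)) = - (-4 + \frac{373}{65}) = \left(-1\right) \frac{113}{65} = - \frac{113}{65}$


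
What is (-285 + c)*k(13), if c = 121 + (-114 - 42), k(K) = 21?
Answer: -6720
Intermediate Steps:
c = -35 (c = 121 - 156 = -35)
(-285 + c)*k(13) = (-285 - 35)*21 = -320*21 = -6720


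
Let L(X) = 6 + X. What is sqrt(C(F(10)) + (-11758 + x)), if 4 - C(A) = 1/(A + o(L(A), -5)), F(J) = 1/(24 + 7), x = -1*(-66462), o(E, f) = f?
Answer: sqrt(1297459702)/154 ≈ 233.90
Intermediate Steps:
x = 66462
F(J) = 1/31
C(A) = 4 - 1/(-5 + A) (C(A) = 4 - 1/(A - 5) = 4 - 1/(-5 + A))
sqrt(C(F(10)) + (-11758 + x)) = sqrt((-21 + 4*(1/31))/(-5 + 1/31) + (-11758 + 66462)) = sqrt((-21 + 4/31)/(-154/31) + 54704) = sqrt(-31/154*(-647/31) + 54704) = sqrt(647/154 + 54704) = sqrt(8425063/154) = sqrt(1297459702)/154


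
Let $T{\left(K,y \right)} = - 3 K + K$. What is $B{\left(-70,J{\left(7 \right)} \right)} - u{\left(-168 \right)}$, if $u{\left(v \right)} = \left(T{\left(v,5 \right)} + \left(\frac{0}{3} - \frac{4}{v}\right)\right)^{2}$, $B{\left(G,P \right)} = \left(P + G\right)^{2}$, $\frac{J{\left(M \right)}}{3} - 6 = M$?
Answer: $- \frac{197481565}{1764} \approx -1.1195 \cdot 10^{5}$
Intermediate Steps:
$J{\left(M \right)} = 18 + 3 M$
$T{\left(K,y \right)} = - 2 K$
$B{\left(G,P \right)} = \left(G + P\right)^{2}$
$u{\left(v \right)} = \left(- \frac{4}{v} - 2 v\right)^{2}$ ($u{\left(v \right)} = \left(- 2 v + \left(\frac{0}{3} - \frac{4}{v}\right)\right)^{2} = \left(- 2 v + \left(0 \cdot \frac{1}{3} - \frac{4}{v}\right)\right)^{2} = \left(- 2 v + \left(0 - \frac{4}{v}\right)\right)^{2} = \left(- 2 v - \frac{4}{v}\right)^{2} = \left(- \frac{4}{v} - 2 v\right)^{2}$)
$B{\left(-70,J{\left(7 \right)} \right)} - u{\left(-168 \right)} = \left(-70 + \left(18 + 3 \cdot 7\right)\right)^{2} - \frac{4 \left(2 + \left(-168\right)^{2}\right)^{2}}{28224} = \left(-70 + \left(18 + 21\right)\right)^{2} - 4 \cdot \frac{1}{28224} \left(2 + 28224\right)^{2} = \left(-70 + 39\right)^{2} - 4 \cdot \frac{1}{28224} \cdot 28226^{2} = \left(-31\right)^{2} - 4 \cdot \frac{1}{28224} \cdot 796707076 = 961 - \frac{199176769}{1764} = - \frac{197481565}{1764}$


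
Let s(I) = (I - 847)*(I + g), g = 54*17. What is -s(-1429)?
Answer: -1163036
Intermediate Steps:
g = 918
s(I) = (-847 + I)*(918 + I) (s(I) = (I - 847)*(I + 918) = (-847 + I)*(918 + I))
-s(-1429) = -(-777546 + (-1429)² + 71*(-1429)) = -(-777546 + 2042041 - 101459) = -1*1163036 = -1163036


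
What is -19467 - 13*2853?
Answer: -56556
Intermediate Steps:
-19467 - 13*2853 = -19467 - 37089 = -56556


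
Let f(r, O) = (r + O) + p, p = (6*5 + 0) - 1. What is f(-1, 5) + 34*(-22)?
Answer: -715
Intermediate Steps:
p = 29 (p = (30 + 0) - 1 = 30 - 1 = 29)
f(r, O) = 29 + O + r (f(r, O) = (r + O) + 29 = (O + r) + 29 = 29 + O + r)
f(-1, 5) + 34*(-22) = (29 + 5 - 1) + 34*(-22) = 33 - 748 = -715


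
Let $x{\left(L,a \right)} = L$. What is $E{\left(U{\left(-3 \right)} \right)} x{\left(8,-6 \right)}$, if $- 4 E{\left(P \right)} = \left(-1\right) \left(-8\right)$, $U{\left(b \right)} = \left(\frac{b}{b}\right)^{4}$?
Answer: $-16$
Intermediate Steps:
$U{\left(b \right)} = 1$ ($U{\left(b \right)} = 1^{4} = 1$)
$E{\left(P \right)} = -2$ ($E{\left(P \right)} = - \frac{\left(-1\right) \left(-8\right)}{4} = \left(- \frac{1}{4}\right) 8 = -2$)
$E{\left(U{\left(-3 \right)} \right)} x{\left(8,-6 \right)} = \left(-2\right) 8 = -16$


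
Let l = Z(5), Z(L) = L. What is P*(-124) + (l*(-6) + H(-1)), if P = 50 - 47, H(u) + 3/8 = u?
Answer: -3227/8 ≈ -403.38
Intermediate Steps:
H(u) = -3/8 + u
l = 5
P = 3
P*(-124) + (l*(-6) + H(-1)) = 3*(-124) + (5*(-6) + (-3/8 - 1)) = -372 + (-30 - 11/8) = -372 - 251/8 = -3227/8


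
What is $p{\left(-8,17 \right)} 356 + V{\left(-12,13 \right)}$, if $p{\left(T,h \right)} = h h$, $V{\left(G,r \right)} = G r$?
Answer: $102728$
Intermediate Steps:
$p{\left(T,h \right)} = h^{2}$
$p{\left(-8,17 \right)} 356 + V{\left(-12,13 \right)} = 17^{2} \cdot 356 - 156 = 289 \cdot 356 - 156 = 102884 - 156 = 102728$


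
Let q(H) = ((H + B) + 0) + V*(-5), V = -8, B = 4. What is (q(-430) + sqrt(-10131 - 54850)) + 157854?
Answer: 157468 + I*sqrt(64981) ≈ 1.5747e+5 + 254.91*I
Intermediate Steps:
q(H) = 44 + H (q(H) = ((H + 4) + 0) - 8*(-5) = ((4 + H) + 0) + 40 = (4 + H) + 40 = 44 + H)
(q(-430) + sqrt(-10131 - 54850)) + 157854 = ((44 - 430) + sqrt(-10131 - 54850)) + 157854 = (-386 + sqrt(-64981)) + 157854 = (-386 + I*sqrt(64981)) + 157854 = 157468 + I*sqrt(64981)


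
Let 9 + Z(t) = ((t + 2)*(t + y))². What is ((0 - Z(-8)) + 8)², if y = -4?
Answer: 26697889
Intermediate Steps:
Z(t) = -9 + (-4 + t)²*(2 + t)² (Z(t) = -9 + ((t + 2)*(t - 4))² = -9 + ((2 + t)*(-4 + t))² = -9 + ((-4 + t)*(2 + t))² = -9 + (-4 + t)²*(2 + t)²)
((0 - Z(-8)) + 8)² = ((0 - (-9 + (-4 - 8)²*(2 - 8)²)) + 8)² = ((0 - (-9 + (-12)²*(-6)²)) + 8)² = ((0 - (-9 + 144*36)) + 8)² = ((0 - (-9 + 5184)) + 8)² = ((0 - 1*5175) + 8)² = ((0 - 5175) + 8)² = (-5175 + 8)² = (-5167)² = 26697889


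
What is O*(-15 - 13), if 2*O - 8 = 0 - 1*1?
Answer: -98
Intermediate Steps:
O = 7/2 (O = 4 + (0 - 1*1)/2 = 4 + (0 - 1)/2 = 4 + (1/2)*(-1) = 4 - 1/2 = 7/2 ≈ 3.5000)
O*(-15 - 13) = 7*(-15 - 13)/2 = (7/2)*(-28) = -98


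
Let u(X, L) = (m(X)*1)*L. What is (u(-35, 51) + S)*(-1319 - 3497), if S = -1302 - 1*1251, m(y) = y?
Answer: 20891808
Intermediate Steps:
S = -2553 (S = -1302 - 1251 = -2553)
u(X, L) = L*X (u(X, L) = (X*1)*L = X*L = L*X)
(u(-35, 51) + S)*(-1319 - 3497) = (51*(-35) - 2553)*(-1319 - 3497) = (-1785 - 2553)*(-4816) = -4338*(-4816) = 20891808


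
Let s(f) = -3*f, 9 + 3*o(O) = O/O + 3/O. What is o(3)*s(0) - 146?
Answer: -146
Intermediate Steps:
o(O) = -8/3 + 1/O (o(O) = -3 + (O/O + 3/O)/3 = -3 + (1 + 3/O)/3 = -3 + (⅓ + 1/O) = -8/3 + 1/O)
o(3)*s(0) - 146 = (-8/3 + 1/3)*(-3*0) - 146 = (-8/3 + ⅓)*0 - 146 = -7/3*0 - 146 = 0 - 146 = -146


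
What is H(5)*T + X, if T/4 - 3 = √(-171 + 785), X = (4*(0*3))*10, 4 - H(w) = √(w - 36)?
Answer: 4*(3 + √614)*(4 - I*√31) ≈ 444.46 - 618.67*I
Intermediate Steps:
H(w) = 4 - √(-36 + w) (H(w) = 4 - √(w - 36) = 4 - √(-36 + w))
X = 0 (X = (4*0)*10 = 0*10 = 0)
T = 12 + 4*√614 (T = 12 + 4*√(-171 + 785) = 12 + 4*√614 ≈ 111.12)
H(5)*T + X = (4 - √(-36 + 5))*(12 + 4*√614) + 0 = (4 - √(-31))*(12 + 4*√614) + 0 = (4 - I*√31)*(12 + 4*√614) + 0 = (4 - I*√31)*(12 + 4*√614)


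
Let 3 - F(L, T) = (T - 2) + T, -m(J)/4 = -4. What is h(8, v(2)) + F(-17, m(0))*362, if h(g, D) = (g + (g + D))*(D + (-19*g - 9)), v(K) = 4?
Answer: -12914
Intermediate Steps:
m(J) = 16 (m(J) = -4*(-4) = 16)
F(L, T) = 5 - 2*T (F(L, T) = 3 - ((T - 2) + T) = 3 - ((-2 + T) + T) = 3 - (-2 + 2*T) = 3 + (2 - 2*T) = 5 - 2*T)
h(g, D) = (D + 2*g)*(-9 + D - 19*g) (h(g, D) = (g + (D + g))*(D + (-9 - 19*g)) = (D + 2*g)*(-9 + D - 19*g))
h(8, v(2)) + F(-17, m(0))*362 = (4² - 38*8² - 18*8 - 9*4 - 17*4*8) + (5 - 2*16)*362 = (16 - 38*64 - 144 - 36 - 544) + (5 - 32)*362 = (16 - 2432 - 144 - 36 - 544) - 27*362 = -3140 - 9774 = -12914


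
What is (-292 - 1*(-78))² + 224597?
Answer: 270393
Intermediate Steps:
(-292 - 1*(-78))² + 224597 = (-292 + 78)² + 224597 = (-214)² + 224597 = 45796 + 224597 = 270393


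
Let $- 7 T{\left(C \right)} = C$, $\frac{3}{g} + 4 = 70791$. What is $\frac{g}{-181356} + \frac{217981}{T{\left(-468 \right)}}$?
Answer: $\frac{408094628695765}{125167059927} \approx 3260.4$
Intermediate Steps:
$g = \frac{3}{70787}$ ($g = \frac{3}{-4 + 70791} = \frac{3}{70787} \approx 4.2381 \cdot 10^{-5}$)
$T{\left(C \right)} = - \frac{C}{7}$
$\frac{g}{-181356} + \frac{217981}{T{\left(-468 \right)}} = \frac{3}{70787 \left(-181356\right)} + \frac{217981}{\left(- \frac{1}{7}\right) \left(-468\right)} = \frac{3}{70787} \left(- \frac{1}{181356}\right) + \frac{217981}{\frac{468}{7}} = - \frac{1}{4279215724} + 217981 \cdot \frac{7}{468} = - \frac{1}{4279215724} + \frac{1525867}{468} = \frac{408094628695765}{125167059927}$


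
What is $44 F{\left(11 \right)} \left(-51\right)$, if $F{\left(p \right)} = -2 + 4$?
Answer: $-4488$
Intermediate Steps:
$F{\left(p \right)} = 2$
$44 F{\left(11 \right)} \left(-51\right) = 44 \cdot 2 \left(-51\right) = 88 \left(-51\right) = -4488$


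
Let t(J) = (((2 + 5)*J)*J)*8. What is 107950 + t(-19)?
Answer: 128166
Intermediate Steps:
t(J) = 56*J² (t(J) = ((7*J)*J)*8 = (7*J²)*8 = 56*J²)
107950 + t(-19) = 107950 + 56*(-19)² = 107950 + 56*361 = 107950 + 20216 = 128166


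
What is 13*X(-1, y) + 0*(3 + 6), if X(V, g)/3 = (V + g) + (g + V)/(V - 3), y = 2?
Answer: 117/4 ≈ 29.250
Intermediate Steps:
X(V, g) = 3*V + 3*g + 3*(V + g)/(-3 + V) (X(V, g) = 3*((V + g) + (g + V)/(V - 3)) = 3*((V + g) + (V + g)/(-3 + V)) = 3*(V + g + (V + g)/(-3 + V)) = 3*V + 3*g + 3*(V + g)/(-3 + V))
13*X(-1, y) + 0*(3 + 6) = 13*(3*((-1)² - 2*(-1) - 2*2 - 1*2)/(-3 - 1)) + 0*(3 + 6) = 13*(3*(1 + 2 - 4 - 2)/(-4)) + 0*9 = 13*(3*(-¼)*(-3)) + 0 = 13*(9/4) + 0 = 117/4 + 0 = 117/4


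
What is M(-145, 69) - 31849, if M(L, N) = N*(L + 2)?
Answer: -41716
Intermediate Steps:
M(L, N) = N*(2 + L)
M(-145, 69) - 31849 = 69*(2 - 145) - 31849 = 69*(-143) - 31849 = -9867 - 31849 = -41716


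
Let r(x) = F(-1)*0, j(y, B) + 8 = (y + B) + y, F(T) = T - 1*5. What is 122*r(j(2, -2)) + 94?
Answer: 94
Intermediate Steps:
F(T) = -5 + T (F(T) = T - 5 = -5 + T)
j(y, B) = -8 + B + 2*y (j(y, B) = -8 + ((y + B) + y) = -8 + ((B + y) + y) = -8 + (B + 2*y) = -8 + B + 2*y)
r(x) = 0 (r(x) = (-5 - 1)*0 = -6*0 = 0)
122*r(j(2, -2)) + 94 = 122*0 + 94 = 0 + 94 = 94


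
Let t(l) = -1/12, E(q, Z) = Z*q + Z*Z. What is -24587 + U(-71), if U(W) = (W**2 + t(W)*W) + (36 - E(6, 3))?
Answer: -234373/12 ≈ -19531.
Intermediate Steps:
E(q, Z) = Z**2 + Z*q (E(q, Z) = Z*q + Z**2 = Z**2 + Z*q)
t(l) = -1/12 (t(l) = -1*1/12 = -1/12)
U(W) = 9 + W**2 - W/12 (U(W) = (W**2 - W/12) + (36 - 3*(3 + 6)) = (W**2 - W/12) + (36 - 3*9) = (W**2 - W/12) + (36 - 1*27) = (W**2 - W/12) + (36 - 27) = (W**2 - W/12) + 9 = 9 + W**2 - W/12)
-24587 + U(-71) = -24587 + (9 + (-71)**2 - 1/12*(-71)) = -24587 + (9 + 5041 + 71/12) = -24587 + 60671/12 = -234373/12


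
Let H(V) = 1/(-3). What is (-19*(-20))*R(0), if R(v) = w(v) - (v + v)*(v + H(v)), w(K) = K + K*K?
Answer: 0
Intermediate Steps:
H(V) = -⅓
w(K) = K + K²
R(v) = v*(1 + v) - 2*v*(-⅓ + v) (R(v) = v*(1 + v) - (v + v)*(v - ⅓) = v*(1 + v) - 2*v*(-⅓ + v))
(-19*(-20))*R(0) = (-19*(-20))*((⅓)*0*(5 - 3*0)) = 380*((⅓)*0*(5 + 0)) = 380*((⅓)*0*5) = 380*0 = 0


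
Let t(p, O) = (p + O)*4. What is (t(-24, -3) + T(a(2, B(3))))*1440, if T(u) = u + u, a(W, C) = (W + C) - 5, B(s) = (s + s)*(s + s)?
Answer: -60480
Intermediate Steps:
t(p, O) = 4*O + 4*p (t(p, O) = (O + p)*4 = 4*O + 4*p)
B(s) = 4*s² (B(s) = (2*s)*(2*s) = 4*s²)
a(W, C) = -5 + C + W (a(W, C) = (C + W) - 5 = -5 + C + W)
T(u) = 2*u
(t(-24, -3) + T(a(2, B(3))))*1440 = ((4*(-3) + 4*(-24)) + 2*(-5 + 4*3² + 2))*1440 = ((-12 - 96) + 2*(-5 + 4*9 + 2))*1440 = (-108 + 2*(-5 + 36 + 2))*1440 = (-108 + 2*33)*1440 = (-108 + 66)*1440 = -42*1440 = -60480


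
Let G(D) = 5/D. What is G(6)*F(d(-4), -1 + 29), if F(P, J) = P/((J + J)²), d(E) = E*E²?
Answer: -5/294 ≈ -0.017007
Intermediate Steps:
d(E) = E³
F(P, J) = P/(4*J²) (F(P, J) = P/((2*J)²) = P/((4*J²)) = P*(1/(4*J²)) = P/(4*J²))
G(6)*F(d(-4), -1 + 29) = (5/6)*((¼)*(-4)³/(-1 + 29)²) = (5*(⅙))*((¼)*(-64)/28²) = 5*((¼)*(-64)*(1/784))/6 = (⅚)*(-1/49) = -5/294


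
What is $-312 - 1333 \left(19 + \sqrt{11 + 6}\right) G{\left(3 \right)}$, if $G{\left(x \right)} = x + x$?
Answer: $-152274 - 7998 \sqrt{17} \approx -1.8525 \cdot 10^{5}$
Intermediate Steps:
$G{\left(x \right)} = 2 x$
$-312 - 1333 \left(19 + \sqrt{11 + 6}\right) G{\left(3 \right)} = -312 - 1333 \left(19 + \sqrt{11 + 6}\right) 2 \cdot 3 = -312 - 1333 \left(19 + \sqrt{17}\right) 6 = -312 - 1333 \left(114 + 6 \sqrt{17}\right) = -312 - \left(151962 + 7998 \sqrt{17}\right) = -152274 - 7998 \sqrt{17}$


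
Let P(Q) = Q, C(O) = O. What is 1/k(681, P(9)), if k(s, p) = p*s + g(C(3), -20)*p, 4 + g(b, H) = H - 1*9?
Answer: 1/5832 ≈ 0.00017147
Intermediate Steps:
g(b, H) = -13 + H (g(b, H) = -4 + (H - 1*9) = -4 + (H - 9) = -4 + (-9 + H) = -13 + H)
k(s, p) = -33*p + p*s (k(s, p) = p*s + (-13 - 20)*p = p*s - 33*p = -33*p + p*s)
1/k(681, P(9)) = 1/(9*(-33 + 681)) = 1/(9*648) = 1/5832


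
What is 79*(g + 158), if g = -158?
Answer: 0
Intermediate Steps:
79*(g + 158) = 79*(-158 + 158) = 79*0 = 0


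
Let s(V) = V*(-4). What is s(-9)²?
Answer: 1296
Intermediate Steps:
s(V) = -4*V
s(-9)² = (-4*(-9))² = 36² = 1296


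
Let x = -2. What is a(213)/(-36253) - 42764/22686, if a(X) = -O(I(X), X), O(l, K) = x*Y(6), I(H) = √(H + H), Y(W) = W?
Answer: -775297762/411217779 ≈ -1.8854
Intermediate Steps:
I(H) = √2*√H (I(H) = √(2*H) = √2*√H)
O(l, K) = -12 (O(l, K) = -2*6 = -12)
a(X) = 12 (a(X) = -1*(-12) = 12)
a(213)/(-36253) - 42764/22686 = 12/(-36253) - 42764/22686 = 12*(-1/36253) - 42764*1/22686 = -12/36253 - 21382/11343 = -775297762/411217779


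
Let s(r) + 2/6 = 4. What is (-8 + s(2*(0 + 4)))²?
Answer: 169/9 ≈ 18.778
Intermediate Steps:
s(r) = 11/3 (s(r) = -⅓ + 4 = 11/3)
(-8 + s(2*(0 + 4)))² = (-8 + 11/3)² = (-13/3)² = 169/9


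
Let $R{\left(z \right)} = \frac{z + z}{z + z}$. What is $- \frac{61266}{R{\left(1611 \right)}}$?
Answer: $-61266$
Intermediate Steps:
$R{\left(z \right)} = 1$ ($R{\left(z \right)} = \frac{2 z}{2 z} = 2 z \frac{1}{2 z} = 1$)
$- \frac{61266}{R{\left(1611 \right)}} = - \frac{61266}{1} = \left(-61266\right) 1 = -61266$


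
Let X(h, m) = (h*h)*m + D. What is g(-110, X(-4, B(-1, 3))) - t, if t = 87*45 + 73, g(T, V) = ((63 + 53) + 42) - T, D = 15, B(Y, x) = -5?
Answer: -3720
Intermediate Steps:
X(h, m) = 15 + m*h² (X(h, m) = (h*h)*m + 15 = h²*m + 15 = m*h² + 15 = 15 + m*h²)
g(T, V) = 158 - T (g(T, V) = (116 + 42) - T = 158 - T)
t = 3988 (t = 3915 + 73 = 3988)
g(-110, X(-4, B(-1, 3))) - t = (158 - 1*(-110)) - 1*3988 = (158 + 110) - 3988 = 268 - 3988 = -3720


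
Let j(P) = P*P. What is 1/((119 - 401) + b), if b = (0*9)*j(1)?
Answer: -1/282 ≈ -0.0035461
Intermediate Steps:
j(P) = P²
b = 0 (b = (0*9)*1² = 0*1 = 0)
1/((119 - 401) + b) = 1/((119 - 401) + 0) = 1/(-282 + 0) = 1/(-282) = -1/282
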